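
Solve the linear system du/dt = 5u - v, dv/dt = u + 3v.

u(t) = -C_1e^(4t) - C_2te^(4t) - 2C_2e^(4t), v(t) = -C_1e^(4t) - C_2te^(4t) - C_2e^(4t)

Coefficient matrix A = [[5, -1], [1, 3]].
Characteristic polynomial det(A - λI) = λ^2 - 8λ + 16 = 0.
Single eigenvalue λ = 4 with algebraic multiplicity 2.
Eigenvector v = (-1,-1); generalized eigenvector w with (A-λI)w=v is (-2,-1).
General solution: e^(4t)[C_1·v + C_2·(t·v + w)].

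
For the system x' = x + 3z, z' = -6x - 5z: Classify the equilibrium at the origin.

A = [[1,3],[-6,-5]]; det(A-λI) = λ^2 + 4λ + 13.
λ = -2 ± 3i: negative real part.

stable spiral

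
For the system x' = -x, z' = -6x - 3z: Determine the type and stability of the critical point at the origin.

A = [[-1,0],[-6,-3]]; det(A-λI) = λ^2 + 4λ + 3.
λ = -1, -3: both negative.

stable node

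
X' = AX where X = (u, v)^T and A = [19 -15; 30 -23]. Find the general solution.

Coefficient matrix A = [[19, -15], [30, -23]].
Characteristic polynomial det(A - λI) = λ^2 + 4λ + 13 = 0.
Eigenvalues λ = -2 ± 3i (complex conjugate pair).
For λ=-2+3i: an eigenvector is (-2,-3) - i(1,1) = (-2 - i, -3 - i).
A real fundamental pair from Re and Im of e^((-2+3i)t)v: X_1 = e^(-2t)(cos(3t)·(-2,-3) + sin(3t)·(1,1)), X_2 = e^(-2t)(sin(3t)·(-2,-3) - cos(3t)·(1,1)).
General solution: K_1X_1 + K_2X_2.

u(t) = K_1e^(-2t)sin(3t) - 2K_1e^(-2t)cos(3t) - 2K_2e^(-2t)sin(3t) - K_2e^(-2t)cos(3t), v(t) = K_1e^(-2t)sin(3t) - 3K_1e^(-2t)cos(3t) - 3K_2e^(-2t)sin(3t) - K_2e^(-2t)cos(3t)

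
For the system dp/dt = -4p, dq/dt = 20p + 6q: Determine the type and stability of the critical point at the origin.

saddle

A = [[-4,0],[20,6]]; det(A-λI) = λ^2 - 2λ - 24.
λ = 6, -4: opposite signs.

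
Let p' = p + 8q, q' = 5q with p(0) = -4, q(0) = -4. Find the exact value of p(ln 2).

-248

A = [[1,8],[0,5]]; eigenvalues λ = 1, 5.
Eigenvectors: (1,0) for λ=1, (-2,-1) for λ=5.
From the initial condition, c_1 = 4, c_2 = 4.
p(ln 2) = (4)(2^1)(1) + (4)(2^5)(-2) = -248.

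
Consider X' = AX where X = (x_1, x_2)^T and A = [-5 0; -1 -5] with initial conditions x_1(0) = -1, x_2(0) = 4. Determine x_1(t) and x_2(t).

x_1(t) = -e^(-5t), x_2(t) = te^(-5t) + 4e^(-5t)

Coefficient matrix A = [[-5, 0], [-1, -5]].
Characteristic polynomial det(A - λI) = λ^2 + 10λ + 25 = 0.
Single eigenvalue λ = -5 with algebraic multiplicity 2.
Eigenvector v = (0,-1); generalized eigenvector w with (A-λI)w=v is (1,-1).
General solution: e^(-5t)[c_1·v + c_2·(t·v + w)].
Applying x_1(0)=-1, x_2(0)=4 gives c_1=-3, c_2=-1.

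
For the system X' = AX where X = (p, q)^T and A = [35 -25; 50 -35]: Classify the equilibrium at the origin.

A = [[35,-25],[50,-35]]; det(A-λI) = λ^2 + 25.
λ = 0 ± 5i: zero real part.

center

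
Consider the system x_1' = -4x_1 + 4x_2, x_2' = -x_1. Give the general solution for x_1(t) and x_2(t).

x_1(t) = -2c_1e^(-2t) - 2c_2te^(-2t) + c_2e^(-2t), x_2(t) = -c_1e^(-2t) - c_2te^(-2t)

Coefficient matrix A = [[-4, 4], [-1, 0]].
Characteristic polynomial det(A - λI) = λ^2 + 4λ + 4 = 0.
Single eigenvalue λ = -2 with algebraic multiplicity 2.
Eigenvector v = (-2,-1); generalized eigenvector w with (A-λI)w=v is (1,0).
General solution: e^(-2t)[c_1·v + c_2·(t·v + w)].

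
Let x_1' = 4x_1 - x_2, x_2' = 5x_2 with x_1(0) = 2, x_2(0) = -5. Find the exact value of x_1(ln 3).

A = [[4,-1],[0,5]]; eigenvalues λ = 5, 4.
Eigenvectors: (-1,1) for λ=5, (1,0) for λ=4.
From the initial condition, c_1 = -5, c_2 = -3.
x_1(ln 3) = (-5)(3^5)(-1) + (-3)(3^4)(1) = 972.

972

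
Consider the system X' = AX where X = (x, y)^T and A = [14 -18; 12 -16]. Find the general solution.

Coefficient matrix A = [[14, -18], [12, -16]].
Characteristic polynomial det(A - λI) = λ^2 + 2λ - 8 = 0.
Eigenvalues λ = 2, -4.
For λ=2: (A-λI) row 1 is [12, -18], so an eigenvector is (-3, -2).
For λ=-4: (A-λI) row 1 is [18, -18], so an eigenvector is (-1, -1).
General solution: C_1e^(2t)(-3,-2) + C_2e^(-4t)(-1,-1).

x(t) = -3C_1e^(2t) - C_2e^(-4t), y(t) = -2C_1e^(2t) - C_2e^(-4t)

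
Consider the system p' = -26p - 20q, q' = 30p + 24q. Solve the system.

p(t) = 2c_1e^(4t) - c_2e^(-6t), q(t) = -3c_1e^(4t) + c_2e^(-6t)

Coefficient matrix A = [[-26, -20], [30, 24]].
Characteristic polynomial det(A - λI) = λ^2 + 2λ - 24 = 0.
Eigenvalues λ = 4, -6.
For λ=4: (A-λI) row 1 is [-30, -20], so an eigenvector is (2, -3).
For λ=-6: (A-λI) row 1 is [-20, -20], so an eigenvector is (-1, 1).
General solution: c_1e^(4t)(2,-3) + c_2e^(-6t)(-1,1).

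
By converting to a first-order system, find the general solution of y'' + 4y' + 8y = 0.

Let x_1 = y, x_2 = y'. Then x_1' = x_2 and x_2' = -8x_1 - 4x_2.
A = [[0,1],[-8,-4]]; det(A-λI) = λ^2 + 4λ + 8.
Eigenvalues λ = -2 ± 2i.

y(t) = c_1e^(-2t)cos(2t) + c_2e^(-2t)sin(2t)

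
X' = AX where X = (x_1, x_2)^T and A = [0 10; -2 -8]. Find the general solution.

Coefficient matrix A = [[0, 10], [-2, -8]].
Characteristic polynomial det(A - λI) = λ^2 + 8λ + 20 = 0.
Eigenvalues λ = -4 ± 2i (complex conjugate pair).
For λ=-4+2i: an eigenvector is (-1,0) - i(-2,1) = (-1 + 2i, 0 - i).
A real fundamental pair from Re and Im of e^((-4+2i)t)v: X_1 = e^(-4t)(cos(2t)·(-1,0) + sin(2t)·(-2,1)), X_2 = e^(-4t)(sin(2t)·(-1,0) - cos(2t)·(-2,1)).
General solution: K_1X_1 + K_2X_2.

x_1(t) = -2K_1e^(-4t)sin(2t) - K_1e^(-4t)cos(2t) - K_2e^(-4t)sin(2t) + 2K_2e^(-4t)cos(2t), x_2(t) = K_1e^(-4t)sin(2t) - K_2e^(-4t)cos(2t)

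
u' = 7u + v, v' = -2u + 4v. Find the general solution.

u(t) = c_1e^(6t) + c_2e^(5t), v(t) = -c_1e^(6t) - 2c_2e^(5t)

Coefficient matrix A = [[7, 1], [-2, 4]].
Characteristic polynomial det(A - λI) = λ^2 - 11λ + 30 = 0.
Eigenvalues λ = 6, 5.
For λ=6: (A-λI) row 1 is [1, 1], so an eigenvector is (1, -1).
For λ=5: (A-λI) row 1 is [2, 1], so an eigenvector is (1, -2).
General solution: c_1e^(6t)(1,-1) + c_2e^(5t)(1,-2).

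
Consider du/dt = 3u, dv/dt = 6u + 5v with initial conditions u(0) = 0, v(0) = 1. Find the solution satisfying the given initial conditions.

Coefficient matrix A = [[3, 0], [6, 5]].
Characteristic polynomial det(A - λI) = λ^2 - 8λ + 15 = 0.
Eigenvalues λ = 3, 5.
For λ=3: (A-λI) row 2 is [6, 2], so an eigenvector is (1, -3).
For λ=5: (A-λI) row 1 is [-2, 0], so an eigenvector is (0, -1).
General solution: c_1e^(3t)(1,-3) + c_2e^(5t)(0,-1).
Applying u(0)=0, v(0)=1 gives c_1=0, c_2=-1.

u(t) = 0, v(t) = e^(5t)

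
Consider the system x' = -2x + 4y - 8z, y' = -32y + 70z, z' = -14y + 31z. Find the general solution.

Coefficient matrix A = [[-2, 4, -8], [0, -32, 70], [0, -14, 31]].
det(A - λI) = 0 gives eigenvalues λ = -4, -2, 3.
For λ=-4: eigenvector (-2,5,2).
For λ=-2: eigenvector (1,0,0).
For λ=3: eigenvector (0,2,1).
General solution: K_1e^(-4t)(-2,5,2) + K_2e^(-2t)(1,0,0) + K_3e^(3t)(0,2,1).

x(t) = -2K_1e^(-4t) + K_2e^(-2t), y(t) = 5K_1e^(-4t) + 2K_3e^(3t), z(t) = 2K_1e^(-4t) + K_3e^(3t)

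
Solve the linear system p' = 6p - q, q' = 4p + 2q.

Coefficient matrix A = [[6, -1], [4, 2]].
Characteristic polynomial det(A - λI) = λ^2 - 8λ + 16 = 0.
Single eigenvalue λ = 4 with algebraic multiplicity 2.
Eigenvector v = (1,2); generalized eigenvector w with (A-λI)w=v is (0,-1).
General solution: e^(4t)[C_1·v + C_2·(t·v + w)].

p(t) = C_1e^(4t) + C_2te^(4t), q(t) = 2C_1e^(4t) + 2C_2te^(4t) - C_2e^(4t)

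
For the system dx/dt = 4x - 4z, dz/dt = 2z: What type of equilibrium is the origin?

unstable node

A = [[4,-4],[0,2]]; det(A-λI) = λ^2 - 6λ + 8.
λ = 4, 2: both positive.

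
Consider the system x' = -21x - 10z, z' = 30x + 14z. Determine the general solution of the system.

x(t) = -C_1e^(-t) + 2C_2e^(-6t), z(t) = 2C_1e^(-t) - 3C_2e^(-6t)

Coefficient matrix A = [[-21, -10], [30, 14]].
Characteristic polynomial det(A - λI) = λ^2 + 7λ + 6 = 0.
Eigenvalues λ = -1, -6.
For λ=-1: (A-λI) row 1 is [-20, -10], so an eigenvector is (-1, 2).
For λ=-6: (A-λI) row 1 is [-15, -10], so an eigenvector is (2, -3).
General solution: C_1e^(-t)(-1,2) + C_2e^(-6t)(2,-3).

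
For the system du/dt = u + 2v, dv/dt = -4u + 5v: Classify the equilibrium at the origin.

unstable spiral

A = [[1,2],[-4,5]]; det(A-λI) = λ^2 - 6λ + 13.
λ = 3 ± 2i: positive real part.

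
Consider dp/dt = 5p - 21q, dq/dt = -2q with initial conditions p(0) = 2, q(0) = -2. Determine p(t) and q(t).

Coefficient matrix A = [[5, -21], [0, -2]].
Characteristic polynomial det(A - λI) = λ^2 - 3λ - 10 = 0.
Eigenvalues λ = -2, 5.
For λ=-2: (A-λI) row 1 is [7, -21], so an eigenvector is (-3, -1).
For λ=5: (A-λI) row 1 is [0, -21], so an eigenvector is (-1, 0).
General solution: c_1e^(-2t)(-3,-1) + c_2e^(5t)(-1,0).
Applying p(0)=2, q(0)=-2 gives c_1=2, c_2=-8.

p(t) = 8e^(5t) - 6e^(-2t), q(t) = -2e^(-2t)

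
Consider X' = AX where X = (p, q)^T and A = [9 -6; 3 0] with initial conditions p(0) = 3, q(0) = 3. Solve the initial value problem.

p(t) = 3e^(3t), q(t) = 3e^(3t)

Coefficient matrix A = [[9, -6], [3, 0]].
Characteristic polynomial det(A - λI) = λ^2 - 9λ + 18 = 0.
Eigenvalues λ = 6, 3.
For λ=6: (A-λI) row 1 is [3, -6], so an eigenvector is (2, 1).
For λ=3: (A-λI) row 1 is [6, -6], so an eigenvector is (1, 1).
General solution: K_1e^(6t)(2,1) + K_2e^(3t)(1,1).
Applying p(0)=3, q(0)=3 gives K_1=0, K_2=3.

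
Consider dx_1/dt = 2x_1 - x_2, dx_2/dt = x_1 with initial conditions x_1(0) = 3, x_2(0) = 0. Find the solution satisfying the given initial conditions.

Coefficient matrix A = [[2, -1], [1, 0]].
Characteristic polynomial det(A - λI) = λ^2 - 2λ + 1 = 0.
Single eigenvalue λ = 1 with algebraic multiplicity 2.
Eigenvector v = (-1,-1); generalized eigenvector w with (A-λI)w=v is (1,2).
General solution: e^(t)[K_1·v + K_2·(t·v + w)].
Applying x_1(0)=3, x_2(0)=0 gives K_1=-6, K_2=-3.

x_1(t) = 3te^(t) + 3e^(t), x_2(t) = 3te^(t)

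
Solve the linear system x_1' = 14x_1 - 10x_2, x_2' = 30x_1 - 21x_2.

x_1(t) = -K_1e^(-6t) + 2K_2e^(-t), x_2(t) = -2K_1e^(-6t) + 3K_2e^(-t)

Coefficient matrix A = [[14, -10], [30, -21]].
Characteristic polynomial det(A - λI) = λ^2 + 7λ + 6 = 0.
Eigenvalues λ = -6, -1.
For λ=-6: (A-λI) row 1 is [20, -10], so an eigenvector is (-1, -2).
For λ=-1: (A-λI) row 1 is [15, -10], so an eigenvector is (2, 3).
General solution: K_1e^(-6t)(-1,-2) + K_2e^(-t)(2,3).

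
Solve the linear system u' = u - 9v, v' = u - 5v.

u(t) = 3c_1e^(-2t) + 3c_2te^(-2t) - 2c_2e^(-2t), v(t) = c_1e^(-2t) + c_2te^(-2t) - c_2e^(-2t)

Coefficient matrix A = [[1, -9], [1, -5]].
Characteristic polynomial det(A - λI) = λ^2 + 4λ + 4 = 0.
Single eigenvalue λ = -2 with algebraic multiplicity 2.
Eigenvector v = (3,1); generalized eigenvector w with (A-λI)w=v is (-2,-1).
General solution: e^(-2t)[c_1·v + c_2·(t·v + w)].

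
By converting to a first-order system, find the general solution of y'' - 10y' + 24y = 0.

y(t) = c_1e^(4t) + c_2e^(6t)

Let x_1 = y, x_2 = y'. Then x_1' = x_2 and x_2' = -24x_1 + 10x_2.
A = [[0,1],[-24,10]]; det(A-λI) = λ^2 - 10λ + 24.
Eigenvalues λ = 4, 6 with eigenvectors (1,4), (1,6).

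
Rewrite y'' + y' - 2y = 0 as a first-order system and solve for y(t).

y(t) = c_1e^(t) + c_2e^(-2t)

Let x_1 = y, x_2 = y'. Then x_1' = x_2 and x_2' = 2x_1 - x_2.
A = [[0,1],[2,-1]]; det(A-λI) = λ^2 + λ - 2.
Eigenvalues λ = 1, -2 with eigenvectors (1,1), (1,-2).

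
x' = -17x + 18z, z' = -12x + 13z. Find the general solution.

Coefficient matrix A = [[-17, 18], [-12, 13]].
Characteristic polynomial det(A - λI) = λ^2 + 4λ - 5 = 0.
Eigenvalues λ = -5, 1.
For λ=-5: (A-λI) row 1 is [-12, 18], so an eigenvector is (-3, -2).
For λ=1: (A-λI) row 1 is [-18, 18], so an eigenvector is (1, 1).
General solution: c_1e^(-5t)(-3,-2) + c_2e^(t)(1,1).

x(t) = -3c_1e^(-5t) + c_2e^(t), z(t) = -2c_1e^(-5t) + c_2e^(t)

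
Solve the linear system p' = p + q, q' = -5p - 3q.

p(t) = C_1e^(-t)sin(t) - C_2e^(-t)cos(t), q(t) = -2C_1e^(-t)sin(t) + C_1e^(-t)cos(t) + C_2e^(-t)sin(t) + 2C_2e^(-t)cos(t)

Coefficient matrix A = [[1, 1], [-5, -3]].
Characteristic polynomial det(A - λI) = λ^2 + 2λ + 2 = 0.
Eigenvalues λ = -1 ± i (complex conjugate pair).
For λ=-1+i: an eigenvector is (0,1) - i(1,-2) = (0 - i, 1 + 2i).
A real fundamental pair from Re and Im of e^((-1+i)t)v: X_1 = e^(-t)(cos(t)·(0,1) + sin(t)·(1,-2)), X_2 = e^(-t)(sin(t)·(0,1) - cos(t)·(1,-2)).
General solution: C_1X_1 + C_2X_2.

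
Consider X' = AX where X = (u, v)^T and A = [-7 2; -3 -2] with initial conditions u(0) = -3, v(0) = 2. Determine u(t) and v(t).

Coefficient matrix A = [[-7, 2], [-3, -2]].
Characteristic polynomial det(A - λI) = λ^2 + 9λ + 20 = 0.
Eigenvalues λ = -5, -4.
For λ=-5: (A-λI) row 1 is [-2, 2], so an eigenvector is (-1, -1).
For λ=-4: (A-λI) row 1 is [-3, 2], so an eigenvector is (-2, -3).
General solution: c_1e^(-5t)(-1,-1) + c_2e^(-4t)(-2,-3).
Applying u(0)=-3, v(0)=2 gives c_1=13, c_2=-5.

u(t) = 10e^(-4t) - 13e^(-5t), v(t) = 15e^(-4t) - 13e^(-5t)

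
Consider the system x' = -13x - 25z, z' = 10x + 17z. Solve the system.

x(t) = -K_1e^(2t)sin(5t) + 2K_1e^(2t)cos(5t) + 2K_2e^(2t)sin(5t) + K_2e^(2t)cos(5t), z(t) = K_1e^(2t)sin(5t) - K_1e^(2t)cos(5t) - K_2e^(2t)sin(5t) - K_2e^(2t)cos(5t)

Coefficient matrix A = [[-13, -25], [10, 17]].
Characteristic polynomial det(A - λI) = λ^2 - 4λ + 29 = 0.
Eigenvalues λ = 2 ± 5i (complex conjugate pair).
For λ=2+5i: an eigenvector is (2,-1) - i(-1,1) = (2 + i, -1 - i).
A real fundamental pair from Re and Im of e^((2+5i)t)v: X_1 = e^(2t)(cos(5t)·(2,-1) + sin(5t)·(-1,1)), X_2 = e^(2t)(sin(5t)·(2,-1) - cos(5t)·(-1,1)).
General solution: K_1X_1 + K_2X_2.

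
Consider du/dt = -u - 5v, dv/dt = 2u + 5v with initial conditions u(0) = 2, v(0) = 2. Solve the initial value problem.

u(t) = -16e^(2t)sin(t) + 2e^(2t)cos(t), v(t) = 10e^(2t)sin(t) + 2e^(2t)cos(t)

Coefficient matrix A = [[-1, -5], [2, 5]].
Characteristic polynomial det(A - λI) = λ^2 - 4λ + 5 = 0.
Eigenvalues λ = 2 ± i (complex conjugate pair).
For λ=2+i: an eigenvector is (-1,1) - i(-2,1) = (-1 + 2i, 1 - i).
A real fundamental pair from Re and Im of e^((2+i)t)v: X_1 = e^(2t)(cos(t)·(-1,1) + sin(t)·(-2,1)), X_2 = e^(2t)(sin(t)·(-1,1) - cos(t)·(-2,1)).
General solution: c_1X_1 + c_2X_2.
Applying u(0)=2, v(0)=2 gives c_1=6, c_2=4.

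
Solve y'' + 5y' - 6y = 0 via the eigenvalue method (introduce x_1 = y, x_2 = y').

Let x_1 = y, x_2 = y'. Then x_1' = x_2 and x_2' = 6x_1 - 5x_2.
A = [[0,1],[6,-5]]; det(A-λI) = λ^2 + 5λ - 6.
Eigenvalues λ = 1, -6 with eigenvectors (1,1), (1,-6).

y(t) = K_1e^(t) + K_2e^(-6t)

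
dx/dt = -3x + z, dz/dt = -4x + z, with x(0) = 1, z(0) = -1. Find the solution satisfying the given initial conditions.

Coefficient matrix A = [[-3, 1], [-4, 1]].
Characteristic polynomial det(A - λI) = λ^2 + 2λ + 1 = 0.
Single eigenvalue λ = -1 with algebraic multiplicity 2.
Eigenvector v = (-1,-2); generalized eigenvector w with (A-λI)w=v is (1,1).
General solution: e^(-t)[K_1·v + K_2·(t·v + w)].
Applying x(0)=1, z(0)=-1 gives K_1=2, K_2=3.

x(t) = -3te^(-t) + e^(-t), z(t) = -6te^(-t) - e^(-t)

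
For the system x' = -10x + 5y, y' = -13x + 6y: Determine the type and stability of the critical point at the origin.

A = [[-10,5],[-13,6]]; det(A-λI) = λ^2 + 4λ + 5.
λ = -2 ± i: negative real part.

stable spiral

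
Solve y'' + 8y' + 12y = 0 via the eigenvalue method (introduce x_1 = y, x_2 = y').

Let x_1 = y, x_2 = y'. Then x_1' = x_2 and x_2' = -12x_1 - 8x_2.
A = [[0,1],[-12,-8]]; det(A-λI) = λ^2 + 8λ + 12.
Eigenvalues λ = -2, -6 with eigenvectors (1,-2), (1,-6).

y(t) = K_1e^(-2t) + K_2e^(-6t)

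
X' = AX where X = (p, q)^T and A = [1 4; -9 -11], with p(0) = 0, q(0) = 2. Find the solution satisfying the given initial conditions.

p(t) = 8te^(-5t), q(t) = -12te^(-5t) + 2e^(-5t)

Coefficient matrix A = [[1, 4], [-9, -11]].
Characteristic polynomial det(A - λI) = λ^2 + 10λ + 25 = 0.
Single eigenvalue λ = -5 with algebraic multiplicity 2.
Eigenvector v = (-2,3); generalized eigenvector w with (A-λI)w=v is (-1,1).
General solution: e^(-5t)[K_1·v + K_2·(t·v + w)].
Applying p(0)=0, q(0)=2 gives K_1=2, K_2=-4.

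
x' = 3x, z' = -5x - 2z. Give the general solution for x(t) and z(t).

Coefficient matrix A = [[3, 0], [-5, -2]].
Characteristic polynomial det(A - λI) = λ^2 - λ - 6 = 0.
Eigenvalues λ = 3, -2.
For λ=3: (A-λI) row 2 is [-5, -5], so an eigenvector is (-1, 1).
For λ=-2: (A-λI) row 1 is [5, 0], so an eigenvector is (0, -1).
General solution: C_1e^(3t)(-1,1) + C_2e^(-2t)(0,-1).

x(t) = -C_1e^(3t), z(t) = C_1e^(3t) - C_2e^(-2t)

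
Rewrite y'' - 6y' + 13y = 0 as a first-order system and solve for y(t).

Let x_1 = y, x_2 = y'. Then x_1' = x_2 and x_2' = -13x_1 + 6x_2.
A = [[0,1],[-13,6]]; det(A-λI) = λ^2 - 6λ + 13.
Eigenvalues λ = 3 ± 2i.

y(t) = C_1e^(3t)cos(2t) + C_2e^(3t)sin(2t)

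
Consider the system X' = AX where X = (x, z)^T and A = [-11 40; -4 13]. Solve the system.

Coefficient matrix A = [[-11, 40], [-4, 13]].
Characteristic polynomial det(A - λI) = λ^2 - 2λ + 17 = 0.
Eigenvalues λ = 1 ± 4i (complex conjugate pair).
For λ=1+4i: an eigenvector is (3,1) - i(1,0) = (3 - i, 1).
A real fundamental pair from Re and Im of e^((1+4i)t)v: X_1 = e^(t)(cos(4t)·(3,1) + sin(4t)·(1,0)), X_2 = e^(t)(sin(4t)·(3,1) - cos(4t)·(1,0)).
General solution: C_1X_1 + C_2X_2.

x(t) = C_1e^(t)sin(4t) + 3C_1e^(t)cos(4t) + 3C_2e^(t)sin(4t) - C_2e^(t)cos(4t), z(t) = C_1e^(t)cos(4t) + C_2e^(t)sin(4t)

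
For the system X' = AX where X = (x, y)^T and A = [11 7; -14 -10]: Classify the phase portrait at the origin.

A = [[11,7],[-14,-10]]; det(A-λI) = λ^2 - λ - 12.
λ = 4, -3: opposite signs.

saddle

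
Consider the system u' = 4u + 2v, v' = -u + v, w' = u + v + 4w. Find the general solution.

u(t) = 2C_1e^(3t) - C_2e^(2t), v(t) = -C_1e^(3t) + C_2e^(2t), w(t) = -C_1e^(3t) + C_3e^(4t)

Coefficient matrix A = [[4, 2, 0], [-1, 1, 0], [1, 1, 4]].
det(A - λI) = 0 gives eigenvalues λ = 3, 2, 4.
For λ=3: eigenvector (2,-1,-1).
For λ=2: eigenvector (-1,1,0).
For λ=4: eigenvector (0,0,1).
General solution: C_1e^(3t)(2,-1,-1) + C_2e^(2t)(-1,1,0) + C_3e^(4t)(0,0,1).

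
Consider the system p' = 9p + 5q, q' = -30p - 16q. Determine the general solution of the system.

p(t) = -C_1e^(-6t) - C_2e^(-t), q(t) = 3C_1e^(-6t) + 2C_2e^(-t)

Coefficient matrix A = [[9, 5], [-30, -16]].
Characteristic polynomial det(A - λI) = λ^2 + 7λ + 6 = 0.
Eigenvalues λ = -6, -1.
For λ=-6: (A-λI) row 1 is [15, 5], so an eigenvector is (-1, 3).
For λ=-1: (A-λI) row 1 is [10, 5], so an eigenvector is (-1, 2).
General solution: C_1e^(-6t)(-1,3) + C_2e^(-t)(-1,2).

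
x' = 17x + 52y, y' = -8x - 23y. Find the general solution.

x(t) = -2C_1e^(-3t)sin(4t) - 3C_1e^(-3t)cos(4t) - 3C_2e^(-3t)sin(4t) + 2C_2e^(-3t)cos(4t), y(t) = C_1e^(-3t)sin(4t) + C_1e^(-3t)cos(4t) + C_2e^(-3t)sin(4t) - C_2e^(-3t)cos(4t)

Coefficient matrix A = [[17, 52], [-8, -23]].
Characteristic polynomial det(A - λI) = λ^2 + 6λ + 25 = 0.
Eigenvalues λ = -3 ± 4i (complex conjugate pair).
For λ=-3+4i: an eigenvector is (-3,1) - i(-2,1) = (-3 + 2i, 1 - i).
A real fundamental pair from Re and Im of e^((-3+4i)t)v: X_1 = e^(-3t)(cos(4t)·(-3,1) + sin(4t)·(-2,1)), X_2 = e^(-3t)(sin(4t)·(-3,1) - cos(4t)·(-2,1)).
General solution: C_1X_1 + C_2X_2.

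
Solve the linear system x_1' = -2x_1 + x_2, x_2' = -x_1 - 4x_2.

x_1(t) = -c_1e^(-3t) - c_2te^(-3t), x_2(t) = c_1e^(-3t) + c_2te^(-3t) - c_2e^(-3t)

Coefficient matrix A = [[-2, 1], [-1, -4]].
Characteristic polynomial det(A - λI) = λ^2 + 6λ + 9 = 0.
Single eigenvalue λ = -3 with algebraic multiplicity 2.
Eigenvector v = (-1,1); generalized eigenvector w with (A-λI)w=v is (0,-1).
General solution: e^(-3t)[c_1·v + c_2·(t·v + w)].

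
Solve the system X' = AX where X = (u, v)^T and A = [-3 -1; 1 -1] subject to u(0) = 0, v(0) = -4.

u(t) = 4te^(-2t), v(t) = -4te^(-2t) - 4e^(-2t)

Coefficient matrix A = [[-3, -1], [1, -1]].
Characteristic polynomial det(A - λI) = λ^2 + 4λ + 4 = 0.
Single eigenvalue λ = -2 with algebraic multiplicity 2.
Eigenvector v = (1,-1); generalized eigenvector w with (A-λI)w=v is (-3,2).
General solution: e^(-2t)[C_1·v + C_2·(t·v + w)].
Applying u(0)=0, v(0)=-4 gives C_1=12, C_2=4.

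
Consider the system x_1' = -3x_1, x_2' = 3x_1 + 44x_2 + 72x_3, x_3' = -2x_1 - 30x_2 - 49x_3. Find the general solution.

Coefficient matrix A = [[-3, 0, 0], [3, 44, 72], [-2, -30, -49]].
det(A - λI) = 0 gives eigenvalues λ = -3, -4, -1.
For λ=-3: eigenvector (1,3,-2).
For λ=-4: eigenvector (0,-3,2).
For λ=-1: eigenvector (0,-8,5).
General solution: C_1e^(-3t)(1,3,-2) + C_2e^(-4t)(0,-3,2) + C_3e^(-t)(0,-8,5).

x_1(t) = C_1e^(-3t), x_2(t) = 3C_1e^(-3t) - 3C_2e^(-4t) - 8C_3e^(-t), x_3(t) = -2C_1e^(-3t) + 2C_2e^(-4t) + 5C_3e^(-t)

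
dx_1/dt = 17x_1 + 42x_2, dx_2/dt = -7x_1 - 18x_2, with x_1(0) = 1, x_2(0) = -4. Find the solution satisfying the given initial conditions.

x_1(t) = -21e^(3t) + 22e^(-4t), x_2(t) = 7e^(3t) - 11e^(-4t)

Coefficient matrix A = [[17, 42], [-7, -18]].
Characteristic polynomial det(A - λI) = λ^2 + λ - 12 = 0.
Eigenvalues λ = 3, -4.
For λ=3: (A-λI) row 1 is [14, 42], so an eigenvector is (3, -1).
For λ=-4: (A-λI) row 1 is [21, 42], so an eigenvector is (2, -1).
General solution: K_1e^(3t)(3,-1) + K_2e^(-4t)(2,-1).
Applying x_1(0)=1, x_2(0)=-4 gives K_1=-7, K_2=11.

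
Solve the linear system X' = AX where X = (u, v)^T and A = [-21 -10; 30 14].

Coefficient matrix A = [[-21, -10], [30, 14]].
Characteristic polynomial det(A - λI) = λ^2 + 7λ + 6 = 0.
Eigenvalues λ = -1, -6.
For λ=-1: (A-λI) row 1 is [-20, -10], so an eigenvector is (-1, 2).
For λ=-6: (A-λI) row 1 is [-15, -10], so an eigenvector is (-2, 3).
General solution: K_1e^(-t)(-1,2) + K_2e^(-6t)(-2,3).

u(t) = -K_1e^(-t) - 2K_2e^(-6t), v(t) = 2K_1e^(-t) + 3K_2e^(-6t)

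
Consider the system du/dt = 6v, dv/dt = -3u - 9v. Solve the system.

Coefficient matrix A = [[0, 6], [-3, -9]].
Characteristic polynomial det(A - λI) = λ^2 + 9λ + 18 = 0.
Eigenvalues λ = -3, -6.
For λ=-3: (A-λI) row 1 is [3, 6], so an eigenvector is (2, -1).
For λ=-6: (A-λI) row 1 is [6, 6], so an eigenvector is (1, -1).
General solution: K_1e^(-3t)(2,-1) + K_2e^(-6t)(1,-1).

u(t) = 2K_1e^(-3t) + K_2e^(-6t), v(t) = -K_1e^(-3t) - K_2e^(-6t)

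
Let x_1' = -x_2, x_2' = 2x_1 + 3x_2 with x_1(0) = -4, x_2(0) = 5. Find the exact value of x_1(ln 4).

A = [[0,-1],[2,3]]; eigenvalues λ = 2, 1.
Eigenvectors: (1,-2) for λ=2, (-1,1) for λ=1.
From the initial condition, c_1 = -1, c_2 = 3.
x_1(ln 4) = (-1)(4^2)(1) + (3)(4^1)(-1) = -28.

-28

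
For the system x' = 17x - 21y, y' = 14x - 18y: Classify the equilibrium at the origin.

A = [[17,-21],[14,-18]]; det(A-λI) = λ^2 + λ - 12.
λ = -4, 3: opposite signs.

saddle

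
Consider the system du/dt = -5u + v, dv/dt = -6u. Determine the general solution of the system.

u(t) = -c_1e^(-3t) - c_2e^(-2t), v(t) = -2c_1e^(-3t) - 3c_2e^(-2t)

Coefficient matrix A = [[-5, 1], [-6, 0]].
Characteristic polynomial det(A - λI) = λ^2 + 5λ + 6 = 0.
Eigenvalues λ = -3, -2.
For λ=-3: (A-λI) row 1 is [-2, 1], so an eigenvector is (-1, -2).
For λ=-2: (A-λI) row 1 is [-3, 1], so an eigenvector is (-1, -3).
General solution: c_1e^(-3t)(-1,-2) + c_2e^(-2t)(-1,-3).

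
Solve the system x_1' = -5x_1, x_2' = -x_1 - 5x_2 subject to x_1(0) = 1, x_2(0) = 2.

x_1(t) = e^(-5t), x_2(t) = -te^(-5t) + 2e^(-5t)

Coefficient matrix A = [[-5, 0], [-1, -5]].
Characteristic polynomial det(A - λI) = λ^2 + 10λ + 25 = 0.
Single eigenvalue λ = -5 with algebraic multiplicity 2.
Eigenvector v = (0,-1); generalized eigenvector w with (A-λI)w=v is (1,0).
General solution: e^(-5t)[K_1·v + K_2·(t·v + w)].
Applying x_1(0)=1, x_2(0)=2 gives K_1=-2, K_2=1.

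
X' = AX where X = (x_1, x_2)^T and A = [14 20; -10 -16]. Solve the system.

x_1(t) = -C_1e^(-6t) + 2C_2e^(4t), x_2(t) = C_1e^(-6t) - C_2e^(4t)

Coefficient matrix A = [[14, 20], [-10, -16]].
Characteristic polynomial det(A - λI) = λ^2 + 2λ - 24 = 0.
Eigenvalues λ = -6, 4.
For λ=-6: (A-λI) row 1 is [20, 20], so an eigenvector is (-1, 1).
For λ=4: (A-λI) row 1 is [10, 20], so an eigenvector is (2, -1).
General solution: C_1e^(-6t)(-1,1) + C_2e^(4t)(2,-1).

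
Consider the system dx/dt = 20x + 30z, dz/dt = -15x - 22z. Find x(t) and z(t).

Coefficient matrix A = [[20, 30], [-15, -22]].
Characteristic polynomial det(A - λI) = λ^2 + 2λ + 10 = 0.
Eigenvalues λ = -1 ± 3i (complex conjugate pair).
For λ=-1+3i: an eigenvector is (1,-1) - i(-3,2) = (1 + 3i, -1 - 2i).
A real fundamental pair from Re and Im of e^((-1+3i)t)v: X_1 = e^(-t)(cos(3t)·(1,-1) + sin(3t)·(-3,2)), X_2 = e^(-t)(sin(3t)·(1,-1) - cos(3t)·(-3,2)).
General solution: C_1X_1 + C_2X_2.

x(t) = -3C_1e^(-t)sin(3t) + C_1e^(-t)cos(3t) + C_2e^(-t)sin(3t) + 3C_2e^(-t)cos(3t), z(t) = 2C_1e^(-t)sin(3t) - C_1e^(-t)cos(3t) - C_2e^(-t)sin(3t) - 2C_2e^(-t)cos(3t)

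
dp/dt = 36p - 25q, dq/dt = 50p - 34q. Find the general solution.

Coefficient matrix A = [[36, -25], [50, -34]].
Characteristic polynomial det(A - λI) = λ^2 - 2λ + 26 = 0.
Eigenvalues λ = 1 ± 5i (complex conjugate pair).
For λ=1+5i: an eigenvector is (1,1) - i(2,3) = (1 - 2i, 1 - 3i).
A real fundamental pair from Re and Im of e^((1+5i)t)v: X_1 = e^(t)(cos(5t)·(1,1) + sin(5t)·(2,3)), X_2 = e^(t)(sin(5t)·(1,1) - cos(5t)·(2,3)).
General solution: c_1X_1 + c_2X_2.

p(t) = 2c_1e^(t)sin(5t) + c_1e^(t)cos(5t) + c_2e^(t)sin(5t) - 2c_2e^(t)cos(5t), q(t) = 3c_1e^(t)sin(5t) + c_1e^(t)cos(5t) + c_2e^(t)sin(5t) - 3c_2e^(t)cos(5t)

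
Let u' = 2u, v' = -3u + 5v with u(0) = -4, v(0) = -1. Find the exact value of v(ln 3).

A = [[2,0],[-3,5]]; eigenvalues λ = 2, 5.
Eigenvectors: (-1,-1) for λ=2, (0,1) for λ=5.
From the initial condition, c_1 = 4, c_2 = 3.
v(ln 3) = (4)(3^2)(-1) + (3)(3^5)(1) = 693.

693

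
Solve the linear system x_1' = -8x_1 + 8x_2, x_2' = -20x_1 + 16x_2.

Coefficient matrix A = [[-8, 8], [-20, 16]].
Characteristic polynomial det(A - λI) = λ^2 - 8λ + 32 = 0.
Eigenvalues λ = 4 ± 4i (complex conjugate pair).
For λ=4+4i: an eigenvector is (1,1) - i(-1,-2) = (1 + i, 1 + 2i).
A real fundamental pair from Re and Im of e^((4+4i)t)v: X_1 = e^(4t)(cos(4t)·(1,1) + sin(4t)·(-1,-2)), X_2 = e^(4t)(sin(4t)·(1,1) - cos(4t)·(-1,-2)).
General solution: K_1X_1 + K_2X_2.

x_1(t) = -K_1e^(4t)sin(4t) + K_1e^(4t)cos(4t) + K_2e^(4t)sin(4t) + K_2e^(4t)cos(4t), x_2(t) = -2K_1e^(4t)sin(4t) + K_1e^(4t)cos(4t) + K_2e^(4t)sin(4t) + 2K_2e^(4t)cos(4t)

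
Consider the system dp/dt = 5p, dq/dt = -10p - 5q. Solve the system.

p(t) = K_2e^(5t), q(t) = -K_1e^(-5t) - K_2e^(5t)

Coefficient matrix A = [[5, 0], [-10, -5]].
Characteristic polynomial det(A - λI) = λ^2 - 25 = 0.
Eigenvalues λ = -5, 5.
For λ=-5: (A-λI) row 1 is [10, 0], so an eigenvector is (0, -1).
For λ=5: (A-λI) row 2 is [-10, -10], so an eigenvector is (1, -1).
General solution: K_1e^(-5t)(0,-1) + K_2e^(5t)(1,-1).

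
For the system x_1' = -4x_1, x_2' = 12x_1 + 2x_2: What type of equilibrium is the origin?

saddle

A = [[-4,0],[12,2]]; det(A-λI) = λ^2 + 2λ - 8.
λ = -4, 2: opposite signs.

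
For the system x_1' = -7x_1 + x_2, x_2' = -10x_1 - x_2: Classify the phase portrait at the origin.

A = [[-7,1],[-10,-1]]; det(A-λI) = λ^2 + 8λ + 17.
λ = -4 ± i: negative real part.

stable spiral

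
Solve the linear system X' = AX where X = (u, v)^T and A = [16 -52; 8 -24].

u(t) = -3C_1e^(-4t)sin(4t) + 2C_1e^(-4t)cos(4t) + 2C_2e^(-4t)sin(4t) + 3C_2e^(-4t)cos(4t), v(t) = -C_1e^(-4t)sin(4t) + C_1e^(-4t)cos(4t) + C_2e^(-4t)sin(4t) + C_2e^(-4t)cos(4t)

Coefficient matrix A = [[16, -52], [8, -24]].
Characteristic polynomial det(A - λI) = λ^2 + 8λ + 32 = 0.
Eigenvalues λ = -4 ± 4i (complex conjugate pair).
For λ=-4+4i: an eigenvector is (2,1) - i(-3,-1) = (2 + 3i, 1 + i).
A real fundamental pair from Re and Im of e^((-4+4i)t)v: X_1 = e^(-4t)(cos(4t)·(2,1) + sin(4t)·(-3,-1)), X_2 = e^(-4t)(sin(4t)·(2,1) - cos(4t)·(-3,-1)).
General solution: C_1X_1 + C_2X_2.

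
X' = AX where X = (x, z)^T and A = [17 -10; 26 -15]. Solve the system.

Coefficient matrix A = [[17, -10], [26, -15]].
Characteristic polynomial det(A - λI) = λ^2 - 2λ + 5 = 0.
Eigenvalues λ = 1 ± 2i (complex conjugate pair).
For λ=1+2i: an eigenvector is (1,2) - i(-2,-3) = (1 + 2i, 2 + 3i).
A real fundamental pair from Re and Im of e^((1+2i)t)v: X_1 = e^(t)(cos(2t)·(1,2) + sin(2t)·(-2,-3)), X_2 = e^(t)(sin(2t)·(1,2) - cos(2t)·(-2,-3)).
General solution: C_1X_1 + C_2X_2.

x(t) = -2C_1e^(t)sin(2t) + C_1e^(t)cos(2t) + C_2e^(t)sin(2t) + 2C_2e^(t)cos(2t), z(t) = -3C_1e^(t)sin(2t) + 2C_1e^(t)cos(2t) + 2C_2e^(t)sin(2t) + 3C_2e^(t)cos(2t)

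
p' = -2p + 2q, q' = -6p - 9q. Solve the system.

p(t) = -c_1e^(-6t) + 2c_2e^(-5t), q(t) = 2c_1e^(-6t) - 3c_2e^(-5t)

Coefficient matrix A = [[-2, 2], [-6, -9]].
Characteristic polynomial det(A - λI) = λ^2 + 11λ + 30 = 0.
Eigenvalues λ = -6, -5.
For λ=-6: (A-λI) row 1 is [4, 2], so an eigenvector is (-1, 2).
For λ=-5: (A-λI) row 1 is [3, 2], so an eigenvector is (2, -3).
General solution: c_1e^(-6t)(-1,2) + c_2e^(-5t)(2,-3).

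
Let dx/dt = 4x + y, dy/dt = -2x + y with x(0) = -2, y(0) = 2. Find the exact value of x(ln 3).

-54

A = [[4,1],[-2,1]]; eigenvalues λ = 2, 3.
Eigenvectors: (-1,2) for λ=2, (1,-1) for λ=3.
From the initial condition, c_1 = 0, c_2 = -2.
x(ln 3) = (0)(3^2)(-1) + (-2)(3^3)(1) = -54.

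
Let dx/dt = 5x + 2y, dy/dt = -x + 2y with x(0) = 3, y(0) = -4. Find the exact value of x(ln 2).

A = [[5,2],[-1,2]]; eigenvalues λ = 3, 4.
Eigenvectors: (-1,1) for λ=3, (-2,1) for λ=4.
From the initial condition, c_1 = -5, c_2 = 1.
x(ln 2) = (-5)(2^3)(-1) + (1)(2^4)(-2) = 8.

8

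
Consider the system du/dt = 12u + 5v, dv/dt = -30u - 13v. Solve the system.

Coefficient matrix A = [[12, 5], [-30, -13]].
Characteristic polynomial det(A - λI) = λ^2 + λ - 6 = 0.
Eigenvalues λ = 2, -3.
For λ=2: (A-λI) row 1 is [10, 5], so an eigenvector is (-1, 2).
For λ=-3: (A-λI) row 1 is [15, 5], so an eigenvector is (-1, 3).
General solution: C_1e^(2t)(-1,2) + C_2e^(-3t)(-1,3).

u(t) = -C_1e^(2t) - C_2e^(-3t), v(t) = 2C_1e^(2t) + 3C_2e^(-3t)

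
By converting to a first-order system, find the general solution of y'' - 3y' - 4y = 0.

Let x_1 = y, x_2 = y'. Then x_1' = x_2 and x_2' = 4x_1 + 3x_2.
A = [[0,1],[4,3]]; det(A-λI) = λ^2 - 3λ - 4.
Eigenvalues λ = 4, -1 with eigenvectors (1,4), (1,-1).

y(t) = c_1e^(4t) + c_2e^(-t)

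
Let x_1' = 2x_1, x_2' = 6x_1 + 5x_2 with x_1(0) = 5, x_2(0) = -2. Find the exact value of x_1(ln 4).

A = [[2,0],[6,5]]; eigenvalues λ = 5, 2.
Eigenvectors: (0,1) for λ=5, (-1,2) for λ=2.
From the initial condition, c_1 = 8, c_2 = -5.
x_1(ln 4) = (8)(4^5)(0) + (-5)(4^2)(-1) = 80.

80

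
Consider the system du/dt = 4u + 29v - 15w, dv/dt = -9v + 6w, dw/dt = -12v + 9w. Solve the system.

u(t) = c_1e^(4t) - 2c_2e^(-3t) + c_3e^(3t), v(t) = c_2e^(-3t) + c_3e^(3t), w(t) = c_2e^(-3t) + 2c_3e^(3t)

Coefficient matrix A = [[4, 29, -15], [0, -9, 6], [0, -12, 9]].
det(A - λI) = 0 gives eigenvalues λ = 4, -3, 3.
For λ=4: eigenvector (1,0,0).
For λ=-3: eigenvector (-2,1,1).
For λ=3: eigenvector (1,1,2).
General solution: c_1e^(4t)(1,0,0) + c_2e^(-3t)(-2,1,1) + c_3e^(3t)(1,1,2).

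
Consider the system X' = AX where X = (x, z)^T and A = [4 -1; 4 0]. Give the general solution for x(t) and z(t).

Coefficient matrix A = [[4, -1], [4, 0]].
Characteristic polynomial det(A - λI) = λ^2 - 4λ + 4 = 0.
Single eigenvalue λ = 2 with algebraic multiplicity 2.
Eigenvector v = (1,2); generalized eigenvector w with (A-λI)w=v is (-1,-3).
General solution: e^(2t)[C_1·v + C_2·(t·v + w)].

x(t) = C_1e^(2t) + C_2te^(2t) - C_2e^(2t), z(t) = 2C_1e^(2t) + 2C_2te^(2t) - 3C_2e^(2t)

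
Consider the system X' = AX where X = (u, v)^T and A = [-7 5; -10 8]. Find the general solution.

Coefficient matrix A = [[-7, 5], [-10, 8]].
Characteristic polynomial det(A - λI) = λ^2 - λ - 6 = 0.
Eigenvalues λ = 3, -2.
For λ=3: (A-λI) row 1 is [-10, 5], so an eigenvector is (1, 2).
For λ=-2: (A-λI) row 1 is [-5, 5], so an eigenvector is (1, 1).
General solution: C_1e^(3t)(1,2) + C_2e^(-2t)(1,1).

u(t) = C_1e^(3t) + C_2e^(-2t), v(t) = 2C_1e^(3t) + C_2e^(-2t)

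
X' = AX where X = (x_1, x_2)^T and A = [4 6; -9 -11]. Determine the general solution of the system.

Coefficient matrix A = [[4, 6], [-9, -11]].
Characteristic polynomial det(A - λI) = λ^2 + 7λ + 10 = 0.
Eigenvalues λ = -5, -2.
For λ=-5: (A-λI) row 1 is [9, 6], so an eigenvector is (-2, 3).
For λ=-2: (A-λI) row 1 is [6, 6], so an eigenvector is (-1, 1).
General solution: K_1e^(-5t)(-2,3) + K_2e^(-2t)(-1,1).

x_1(t) = -2K_1e^(-5t) - K_2e^(-2t), x_2(t) = 3K_1e^(-5t) + K_2e^(-2t)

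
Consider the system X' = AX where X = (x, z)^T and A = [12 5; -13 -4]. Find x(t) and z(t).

x(t) = C_1e^(4t)sin(t) + 2C_1e^(4t)cos(t) + 2C_2e^(4t)sin(t) - C_2e^(4t)cos(t), z(t) = -2C_1e^(4t)sin(t) - 3C_1e^(4t)cos(t) - 3C_2e^(4t)sin(t) + 2C_2e^(4t)cos(t)

Coefficient matrix A = [[12, 5], [-13, -4]].
Characteristic polynomial det(A - λI) = λ^2 - 8λ + 17 = 0.
Eigenvalues λ = 4 ± i (complex conjugate pair).
For λ=4+i: an eigenvector is (2,-3) - i(1,-2) = (2 - i, -3 + 2i).
A real fundamental pair from Re and Im of e^((4+i)t)v: X_1 = e^(4t)(cos(t)·(2,-3) + sin(t)·(1,-2)), X_2 = e^(4t)(sin(t)·(2,-3) - cos(t)·(1,-2)).
General solution: C_1X_1 + C_2X_2.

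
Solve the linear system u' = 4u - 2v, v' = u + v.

u(t) = 2K_1e^(3t) - K_2e^(2t), v(t) = K_1e^(3t) - K_2e^(2t)

Coefficient matrix A = [[4, -2], [1, 1]].
Characteristic polynomial det(A - λI) = λ^2 - 5λ + 6 = 0.
Eigenvalues λ = 3, 2.
For λ=3: (A-λI) row 1 is [1, -2], so an eigenvector is (2, 1).
For λ=2: (A-λI) row 1 is [2, -2], so an eigenvector is (-1, -1).
General solution: K_1e^(3t)(2,1) + K_2e^(2t)(-1,-1).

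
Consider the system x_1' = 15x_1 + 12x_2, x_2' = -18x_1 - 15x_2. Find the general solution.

x_1(t) = 2K_1e^(-3t) + K_2e^(3t), x_2(t) = -3K_1e^(-3t) - K_2e^(3t)

Coefficient matrix A = [[15, 12], [-18, -15]].
Characteristic polynomial det(A - λI) = λ^2 - 9 = 0.
Eigenvalues λ = -3, 3.
For λ=-3: (A-λI) row 1 is [18, 12], so an eigenvector is (2, -3).
For λ=3: (A-λI) row 1 is [12, 12], so an eigenvector is (1, -1).
General solution: K_1e^(-3t)(2,-3) + K_2e^(3t)(1,-1).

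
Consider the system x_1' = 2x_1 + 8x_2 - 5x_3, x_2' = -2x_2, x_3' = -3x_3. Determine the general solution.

x_1(t) = K_1e^(-3t) - 2K_2e^(-2t) + K_3e^(2t), x_2(t) = K_2e^(-2t), x_3(t) = K_1e^(-3t)

Coefficient matrix A = [[2, 8, -5], [0, -2, 0], [0, 0, -3]].
det(A - λI) = 0 gives eigenvalues λ = -3, -2, 2.
For λ=-3: eigenvector (1,0,1).
For λ=-2: eigenvector (-2,1,0).
For λ=2: eigenvector (1,0,0).
General solution: K_1e^(-3t)(1,0,1) + K_2e^(-2t)(-2,1,0) + K_3e^(2t)(1,0,0).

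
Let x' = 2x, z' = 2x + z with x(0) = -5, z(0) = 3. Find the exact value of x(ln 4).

-80

A = [[2,0],[2,1]]; eigenvalues λ = 2, 1.
Eigenvectors: (1,2) for λ=2, (0,1) for λ=1.
From the initial condition, c_1 = -5, c_2 = 13.
x(ln 4) = (-5)(4^2)(1) + (13)(4^1)(0) = -80.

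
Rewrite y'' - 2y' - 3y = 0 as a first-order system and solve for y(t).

Let x_1 = y, x_2 = y'. Then x_1' = x_2 and x_2' = 3x_1 + 2x_2.
A = [[0,1],[3,2]]; det(A-λI) = λ^2 - 2λ - 3.
Eigenvalues λ = 3, -1 with eigenvectors (1,3), (1,-1).

y(t) = K_1e^(3t) + K_2e^(-t)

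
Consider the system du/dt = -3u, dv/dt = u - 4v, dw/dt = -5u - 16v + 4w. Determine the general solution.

u(t) = C_1e^(-3t), v(t) = C_1e^(-3t) + C_2e^(-4t), w(t) = 3C_1e^(-3t) + 2C_2e^(-4t) + C_3e^(4t)

Coefficient matrix A = [[-3, 0, 0], [1, -4, 0], [-5, -16, 4]].
det(A - λI) = 0 gives eigenvalues λ = -3, -4, 4.
For λ=-3: eigenvector (1,1,3).
For λ=-4: eigenvector (0,1,2).
For λ=4: eigenvector (0,0,1).
General solution: C_1e^(-3t)(1,1,3) + C_2e^(-4t)(0,1,2) + C_3e^(4t)(0,0,1).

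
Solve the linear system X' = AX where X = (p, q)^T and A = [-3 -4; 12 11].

p(t) = 2c_1e^(3t) - c_2e^(5t), q(t) = -3c_1e^(3t) + 2c_2e^(5t)

Coefficient matrix A = [[-3, -4], [12, 11]].
Characteristic polynomial det(A - λI) = λ^2 - 8λ + 15 = 0.
Eigenvalues λ = 3, 5.
For λ=3: (A-λI) row 1 is [-6, -4], so an eigenvector is (2, -3).
For λ=5: (A-λI) row 1 is [-8, -4], so an eigenvector is (-1, 2).
General solution: c_1e^(3t)(2,-3) + c_2e^(5t)(-1,2).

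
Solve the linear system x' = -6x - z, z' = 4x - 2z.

x(t) = -C_1e^(-4t) - C_2te^(-4t) + 2C_2e^(-4t), z(t) = 2C_1e^(-4t) + 2C_2te^(-4t) - 3C_2e^(-4t)

Coefficient matrix A = [[-6, -1], [4, -2]].
Characteristic polynomial det(A - λI) = λ^2 + 8λ + 16 = 0.
Single eigenvalue λ = -4 with algebraic multiplicity 2.
Eigenvector v = (-1,2); generalized eigenvector w with (A-λI)w=v is (2,-3).
General solution: e^(-4t)[C_1·v + C_2·(t·v + w)].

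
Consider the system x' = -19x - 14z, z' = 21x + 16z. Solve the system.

x(t) = -2C_1e^(2t) + C_2e^(-5t), z(t) = 3C_1e^(2t) - C_2e^(-5t)

Coefficient matrix A = [[-19, -14], [21, 16]].
Characteristic polynomial det(A - λI) = λ^2 + 3λ - 10 = 0.
Eigenvalues λ = 2, -5.
For λ=2: (A-λI) row 1 is [-21, -14], so an eigenvector is (-2, 3).
For λ=-5: (A-λI) row 1 is [-14, -14], so an eigenvector is (1, -1).
General solution: C_1e^(2t)(-2,3) + C_2e^(-5t)(1,-1).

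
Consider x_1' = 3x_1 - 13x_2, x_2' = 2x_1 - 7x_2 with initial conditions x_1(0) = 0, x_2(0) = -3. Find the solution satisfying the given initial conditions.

x_1(t) = 39e^(-2t)sin(t), x_2(t) = 15e^(-2t)sin(t) - 3e^(-2t)cos(t)

Coefficient matrix A = [[3, -13], [2, -7]].
Characteristic polynomial det(A - λI) = λ^2 + 4λ + 5 = 0.
Eigenvalues λ = -2 ± i (complex conjugate pair).
For λ=-2+i: an eigenvector is (2,1) - i(-3,-1) = (2 + 3i, 1 + i).
A real fundamental pair from Re and Im of e^((-2+i)t)v: X_1 = e^(-2t)(cos(t)·(2,1) + sin(t)·(-3,-1)), X_2 = e^(-2t)(sin(t)·(2,1) - cos(t)·(-3,-1)).
General solution: C_1X_1 + C_2X_2.
Applying x_1(0)=0, x_2(0)=-3 gives C_1=-9, C_2=6.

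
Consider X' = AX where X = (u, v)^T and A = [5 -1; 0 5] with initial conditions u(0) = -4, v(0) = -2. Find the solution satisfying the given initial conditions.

u(t) = 2te^(5t) - 4e^(5t), v(t) = -2e^(5t)

Coefficient matrix A = [[5, -1], [0, 5]].
Characteristic polynomial det(A - λI) = λ^2 - 10λ + 25 = 0.
Single eigenvalue λ = 5 with algebraic multiplicity 2.
Eigenvector v = (-1,0); generalized eigenvector w with (A-λI)w=v is (2,1).
General solution: e^(5t)[C_1·v + C_2·(t·v + w)].
Applying u(0)=-4, v(0)=-2 gives C_1=0, C_2=-2.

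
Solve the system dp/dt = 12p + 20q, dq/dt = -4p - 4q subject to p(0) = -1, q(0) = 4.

Coefficient matrix A = [[12, 20], [-4, -4]].
Characteristic polynomial det(A - λI) = λ^2 - 8λ + 32 = 0.
Eigenvalues λ = 4 ± 4i (complex conjugate pair).
For λ=4+4i: an eigenvector is (2,-1) - i(-1,0) = (2 + i, -1).
A real fundamental pair from Re and Im of e^((4+4i)t)v: X_1 = e^(4t)(cos(4t)·(2,-1) + sin(4t)·(-1,0)), X_2 = e^(4t)(sin(4t)·(2,-1) - cos(4t)·(-1,0)).
General solution: c_1X_1 + c_2X_2.
Applying p(0)=-1, q(0)=4 gives c_1=-4, c_2=7.

p(t) = 18e^(4t)sin(4t) - e^(4t)cos(4t), q(t) = -7e^(4t)sin(4t) + 4e^(4t)cos(4t)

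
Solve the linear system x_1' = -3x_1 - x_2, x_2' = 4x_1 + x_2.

Coefficient matrix A = [[-3, -1], [4, 1]].
Characteristic polynomial det(A - λI) = λ^2 + 2λ + 1 = 0.
Single eigenvalue λ = -1 with algebraic multiplicity 2.
Eigenvector v = (1,-2); generalized eigenvector w with (A-λI)w=v is (0,-1).
General solution: e^(-t)[K_1·v + K_2·(t·v + w)].

x_1(t) = K_1e^(-t) + K_2te^(-t), x_2(t) = -2K_1e^(-t) - 2K_2te^(-t) - K_2e^(-t)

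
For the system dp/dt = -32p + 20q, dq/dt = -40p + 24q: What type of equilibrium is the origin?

A = [[-32,20],[-40,24]]; det(A-λI) = λ^2 + 8λ + 32.
λ = -4 ± 4i: negative real part.

stable spiral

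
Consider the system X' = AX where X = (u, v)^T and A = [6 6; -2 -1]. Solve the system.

Coefficient matrix A = [[6, 6], [-2, -1]].
Characteristic polynomial det(A - λI) = λ^2 - 5λ + 6 = 0.
Eigenvalues λ = 2, 3.
For λ=2: (A-λI) row 1 is [4, 6], so an eigenvector is (3, -2).
For λ=3: (A-λI) row 1 is [3, 6], so an eigenvector is (2, -1).
General solution: c_1e^(2t)(3,-2) + c_2e^(3t)(2,-1).

u(t) = 3c_1e^(2t) + 2c_2e^(3t), v(t) = -2c_1e^(2t) - c_2e^(3t)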